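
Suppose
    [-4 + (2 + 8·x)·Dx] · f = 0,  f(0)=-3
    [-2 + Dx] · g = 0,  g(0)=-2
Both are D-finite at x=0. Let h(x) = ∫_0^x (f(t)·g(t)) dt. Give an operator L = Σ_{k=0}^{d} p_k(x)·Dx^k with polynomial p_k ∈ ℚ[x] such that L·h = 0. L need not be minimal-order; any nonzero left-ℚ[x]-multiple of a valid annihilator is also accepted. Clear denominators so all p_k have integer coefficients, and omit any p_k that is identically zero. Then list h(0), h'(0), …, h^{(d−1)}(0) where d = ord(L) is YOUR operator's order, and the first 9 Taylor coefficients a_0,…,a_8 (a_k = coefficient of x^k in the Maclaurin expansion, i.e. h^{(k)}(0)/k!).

L = (-4 - 8·x)·Dx + (1 + 4·x)·Dx^2  (order 2).
h: a_k = 0, 6, 12, 8, 8, -16/5, 224/15, -3904/105, 11104/105, …
ICs: h(0) = 0, h′(0) = 6.

f: a_k = -3, -6, 6, -12, 30, -84, 252, -792, 2574, …
g: a_k = -2, -4, -4, -8/3, -4/3, -8/15, -8/45, -16/315, -4/315, …
Product ⇒ symmetric product L₀, ord ≤ 1.
h=∫h₀ ⇒ L = L₀·Dx.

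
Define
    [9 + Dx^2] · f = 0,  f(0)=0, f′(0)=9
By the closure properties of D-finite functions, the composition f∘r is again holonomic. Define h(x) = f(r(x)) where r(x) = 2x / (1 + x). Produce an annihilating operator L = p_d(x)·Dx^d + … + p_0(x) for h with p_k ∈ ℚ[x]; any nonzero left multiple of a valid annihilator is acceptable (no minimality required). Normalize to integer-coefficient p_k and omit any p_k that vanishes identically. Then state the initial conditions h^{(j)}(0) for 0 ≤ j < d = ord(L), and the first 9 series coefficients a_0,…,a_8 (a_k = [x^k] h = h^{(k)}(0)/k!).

L = 36 + (2 + 6·x + 6·x^2 + 2·x^3)·Dx + (1 + 4·x + 6·x^2 + 4·x^3 + x^4)·Dx^2  (order 2).
h: a_k = 0, 18, -18, -90, 306, -2178/5, 90, 40158/35, -16938/5, …
ICs: h(0) = 0, h′(0) = 18.

f: a_k = 0, 9, 0, -27/2, 0, 243/40, 0, -729/560, 0, …
Change of var in L_f (x↦r) gives L₀.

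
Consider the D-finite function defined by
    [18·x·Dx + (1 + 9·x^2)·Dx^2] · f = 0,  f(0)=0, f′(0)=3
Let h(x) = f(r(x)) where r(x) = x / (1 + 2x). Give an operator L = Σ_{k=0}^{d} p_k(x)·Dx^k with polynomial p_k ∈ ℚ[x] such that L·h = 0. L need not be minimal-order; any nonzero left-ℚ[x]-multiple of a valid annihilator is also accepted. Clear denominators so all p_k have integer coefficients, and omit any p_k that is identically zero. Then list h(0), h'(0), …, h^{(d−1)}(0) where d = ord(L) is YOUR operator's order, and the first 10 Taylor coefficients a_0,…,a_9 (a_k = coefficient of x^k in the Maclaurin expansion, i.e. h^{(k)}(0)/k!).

L = (4 + 26·x)·Dx + (1 + 4·x + 13·x^2)·Dx^2  (order 2).
h: a_k = 0, 3, -6, 3, 30, -597/5, 138, 4449/7, -3570, 6267, …
ICs: h(0) = 0, h′(0) = 3.

f: a_k = 0, 3, 0, -9, 0, 243/5, 0, -2187/7, 0, 2187, …
h₀=f(r): pull back L_f along r ⇒ L₀.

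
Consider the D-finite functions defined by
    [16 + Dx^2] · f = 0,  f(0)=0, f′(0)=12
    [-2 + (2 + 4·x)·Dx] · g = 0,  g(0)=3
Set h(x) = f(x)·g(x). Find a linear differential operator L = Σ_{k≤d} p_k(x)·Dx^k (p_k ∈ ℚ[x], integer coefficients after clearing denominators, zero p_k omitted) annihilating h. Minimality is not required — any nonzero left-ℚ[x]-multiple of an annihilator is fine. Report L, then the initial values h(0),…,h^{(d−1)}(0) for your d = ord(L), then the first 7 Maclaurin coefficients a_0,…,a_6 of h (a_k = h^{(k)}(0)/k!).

L = (19 + 64·x + 64·x^2) + (-2 - 4·x)·Dx + (1 + 4·x + 4·x^2)·Dx^2  (order 2).
h: a_k = 0, 36, 36, -114, -78, 1023/10, 603/10, …
ICs: h(0) = 0, h′(0) = 36.

f: a_k = 0, 12, 0, -32, 0, 128/5, 0, …
g: a_k = 3, 3, -3/2, 3/2, -15/8, 21/8, -63/16, …
Sym-product of L_f,L_g gives L₀ (≤ ord 2).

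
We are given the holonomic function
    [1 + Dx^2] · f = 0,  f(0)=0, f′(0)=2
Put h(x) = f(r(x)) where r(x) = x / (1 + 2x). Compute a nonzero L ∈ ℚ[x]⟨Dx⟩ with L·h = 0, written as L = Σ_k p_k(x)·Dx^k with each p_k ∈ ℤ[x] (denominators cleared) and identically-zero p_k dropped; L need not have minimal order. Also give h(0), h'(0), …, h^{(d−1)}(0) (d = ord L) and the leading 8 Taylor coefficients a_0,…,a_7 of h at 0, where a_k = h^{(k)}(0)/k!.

f: a_k = 0, 2, 0, -1/3, 0, 1/60, 0, -1/2520, …
L₀ from L_f via x↦r, Dx↦r'^{-1}Dx.
L = 1 + (4 + 24·x + 48·x^2 + 32·x^3)·Dx + (1 + 8·x + 24·x^2 + 32·x^3 + 16·x^4)·Dx^2  (order 2).
h: a_k = 0, 2, -4, 23/3, -14, 1441/60, -75/2, 123479/2520, …
ICs: h(0) = 0, h′(0) = 2.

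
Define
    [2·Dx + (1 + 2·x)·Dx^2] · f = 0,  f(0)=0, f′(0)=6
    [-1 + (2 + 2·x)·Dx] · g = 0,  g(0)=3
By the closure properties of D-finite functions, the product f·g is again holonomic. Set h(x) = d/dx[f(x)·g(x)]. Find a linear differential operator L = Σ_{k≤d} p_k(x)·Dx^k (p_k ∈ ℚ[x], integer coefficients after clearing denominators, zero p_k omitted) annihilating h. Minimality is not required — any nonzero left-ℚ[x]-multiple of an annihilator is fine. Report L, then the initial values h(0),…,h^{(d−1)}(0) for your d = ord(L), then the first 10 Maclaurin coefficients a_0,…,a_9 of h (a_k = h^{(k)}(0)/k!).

f: a_k = 0, 6, -6, 8, -12, 96/5, -32, 384/7, -96, 512/3, …
g: a_k = 3, 3/2, -3/8, 3/16, -15/128, 21/256, -63/1024, 99/2048, -1287/32768, 2145/65536, …
h₀=f·g: eliminate ⇒ L₀, order ≤ 2·1.
Derive L from L₀ (diff closure).
L = (-11 - 4·x + 4·x^2) + (-28 - 36·x + 24·x^2 + 32·x^3)·Dx + (-4 - 8·x + 12·x^2 + 32·x^3 + 16·x^4)·Dx^2  (order 2).
h: a_k = 18, -18, 153/4, -165/2, 11127/64, -115209/320, 1887381/2560, -6716151/4480, 348030693/114688, -702386297/114688, …
ICs: h(0) = 18, h′(0) = -18.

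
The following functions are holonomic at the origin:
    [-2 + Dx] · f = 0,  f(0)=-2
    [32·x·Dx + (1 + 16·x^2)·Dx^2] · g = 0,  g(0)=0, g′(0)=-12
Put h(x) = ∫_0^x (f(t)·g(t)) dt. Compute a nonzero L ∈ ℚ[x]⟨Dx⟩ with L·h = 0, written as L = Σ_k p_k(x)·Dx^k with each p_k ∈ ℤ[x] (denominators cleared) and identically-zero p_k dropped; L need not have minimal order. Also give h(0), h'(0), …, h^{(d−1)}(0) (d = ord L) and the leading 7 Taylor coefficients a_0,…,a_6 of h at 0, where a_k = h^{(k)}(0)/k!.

f: a_k = -2, -4, -4, -8/3, -4/3, -8/15, -8/45, …
g: a_k = 0, -12, 0, 64, 0, -3072/5, 0, …
f·g: L₀ = L_f ⊗_s L_g, ord ≤ 1·2.
∫: right-multiply L₀ by Dx.
L = (4 - 64·x + 64·x^2)·Dx + (-4 + 32·x - 64·x^2)·Dx^2 + (1 + 16·x^2)·Dx^3  (order 3).
h: a_k = 0, 0, 12, 16, -20, -224/5, 824/5, …
ICs: h(0) = 0, h′(0) = 0, h′′(0) = 24.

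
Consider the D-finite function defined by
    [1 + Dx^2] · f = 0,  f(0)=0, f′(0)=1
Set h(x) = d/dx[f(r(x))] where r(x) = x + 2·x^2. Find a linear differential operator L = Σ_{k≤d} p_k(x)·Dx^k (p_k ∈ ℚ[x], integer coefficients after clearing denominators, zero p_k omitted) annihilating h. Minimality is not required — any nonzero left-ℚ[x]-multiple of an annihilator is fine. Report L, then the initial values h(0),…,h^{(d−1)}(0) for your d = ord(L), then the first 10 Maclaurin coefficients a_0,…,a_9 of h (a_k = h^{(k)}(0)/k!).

f: a_k = 0, 1, 0, -1/6, 0, 1/120, 0, -1/5040, 0, 1/362880, …
Substitute x→r, Dx→(1/r')Dx; clear ⇒ L₀.
h=h₀': d/dx-closure on L₀ ⇒ L.
L = (49 + 16·x + 96·x^2 + 256·x^3 + 256·x^4) + (-12 - 48·x)·Dx + (1 + 8·x + 16·x^2)·Dx^2  (order 2).
h: a_k = 1, 4, -1/2, -4, -239/24, -15/2, 1679/720, 239/45, 235873/40320, 473/224, …
ICs: h(0) = 1, h′(0) = 4.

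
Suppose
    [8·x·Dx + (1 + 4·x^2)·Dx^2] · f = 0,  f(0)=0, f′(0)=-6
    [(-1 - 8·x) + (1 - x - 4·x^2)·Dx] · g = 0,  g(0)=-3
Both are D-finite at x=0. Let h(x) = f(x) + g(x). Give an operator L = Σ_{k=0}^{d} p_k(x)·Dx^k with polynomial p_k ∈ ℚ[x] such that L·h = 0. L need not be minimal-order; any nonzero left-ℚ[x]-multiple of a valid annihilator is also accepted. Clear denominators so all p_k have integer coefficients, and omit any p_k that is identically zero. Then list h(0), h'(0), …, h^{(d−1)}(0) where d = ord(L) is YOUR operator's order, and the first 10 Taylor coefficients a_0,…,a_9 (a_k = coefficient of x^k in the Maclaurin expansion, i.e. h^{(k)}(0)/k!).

L = (40 - 160·x - 2272·x^2 - 4608·x^3 - 16896·x^4 - 6144·x^6)·Dx + (-31 - 264·x - 364·x^2 - 2208·x^3 - 4160·x^4 - 12800·x^5 - 768·x^6 - 6144·x^7)·Dx^2 + (5 + 11·x + 80·x^2 - 116·x^3 - 80·x^4 - 704·x^5 - 1536·x^6 - 256·x^7 - 1024·x^8)·Dx^3  (order 3).
h: a_k = -3, -9, -15, -19, -87, -1071/5, -543, -8877/7, -3495, -26873/3, …
ICs: h(0) = -3, h′(0) = -9, h′′(0) = -30.

f: a_k = 0, -6, 0, 8, 0, -96/5, 0, 384/7, 0, -512/3, …
g: a_k = -3, -3, -15, -27, -87, -195, -543, -1323, -3495, -8787, …
Sum ⇒ L₀ = lclm(L_f,L_g) in ℚ(x)⟨Dx⟩.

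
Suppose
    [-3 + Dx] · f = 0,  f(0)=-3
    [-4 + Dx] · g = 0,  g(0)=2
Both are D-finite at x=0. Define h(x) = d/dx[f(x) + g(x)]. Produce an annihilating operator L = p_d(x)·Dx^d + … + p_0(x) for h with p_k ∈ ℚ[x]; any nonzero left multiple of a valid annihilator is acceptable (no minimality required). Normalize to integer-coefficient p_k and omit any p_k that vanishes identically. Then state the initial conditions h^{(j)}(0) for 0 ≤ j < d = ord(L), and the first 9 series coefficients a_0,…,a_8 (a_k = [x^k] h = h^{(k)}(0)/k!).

f: a_k = -3, -9, -27/2, -27/2, -81/8, -243/40, -243/80, -729/560, -2187/4480, …
g: a_k = 2, 8, 16, 64/3, 64/3, 256/15, 512/45, 2048/315, 1024/315, …
f+g: L₀ = lclm(L_f,L_g), ord ≤ 1+1.
h₀' ⇒ L via d/dx closure of L₀.
L = 12 - 7·Dx + Dx^2  (order 2).
h: a_k = -1, 5, 47/2, 269/6, 1319/24, 1201/24, 26207/720, 111389/5040, 465239/40320, …
ICs: h(0) = -1, h′(0) = 5.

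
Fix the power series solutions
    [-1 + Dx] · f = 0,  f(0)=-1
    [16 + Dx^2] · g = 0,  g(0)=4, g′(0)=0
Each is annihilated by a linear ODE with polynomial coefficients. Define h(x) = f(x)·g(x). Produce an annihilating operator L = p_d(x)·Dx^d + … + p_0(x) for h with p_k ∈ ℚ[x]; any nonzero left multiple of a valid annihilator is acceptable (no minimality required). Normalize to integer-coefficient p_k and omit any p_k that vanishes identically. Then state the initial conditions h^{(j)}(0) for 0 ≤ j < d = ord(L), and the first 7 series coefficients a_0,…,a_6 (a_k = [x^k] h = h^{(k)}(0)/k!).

L = 17 - 2·Dx + Dx^2  (order 2).
h: a_k = -4, -4, 30, 94/3, -161/6, -1121/30, 11/4, …
ICs: h(0) = -4, h′(0) = -4.

f: a_k = -1, -1, -1/2, -1/6, -1/24, -1/120, -1/720, …
g: a_k = 4, 0, -32, 0, 128/3, 0, -1024/45, …
L₀ := L_f ⊗_s L_g (sym. prod.), ord ≤ 2.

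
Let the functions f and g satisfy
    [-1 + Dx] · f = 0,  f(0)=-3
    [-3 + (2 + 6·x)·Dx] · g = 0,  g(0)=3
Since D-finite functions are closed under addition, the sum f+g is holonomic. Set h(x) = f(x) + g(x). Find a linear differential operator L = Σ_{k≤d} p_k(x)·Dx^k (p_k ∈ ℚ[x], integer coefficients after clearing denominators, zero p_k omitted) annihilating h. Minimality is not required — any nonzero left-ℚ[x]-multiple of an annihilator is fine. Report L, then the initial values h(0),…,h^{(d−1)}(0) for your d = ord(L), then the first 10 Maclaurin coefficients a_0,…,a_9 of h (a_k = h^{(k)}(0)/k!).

L = (15 + 18·x) + (-13 - 24·x - 36·x^2)·Dx + (-2 + 6·x + 36·x^2)·Dx^2  (order 2).
h: a_k = 0, 3/2, -39/8, 73/16, -1231/128, 25483/1280, -688969/15360, 22733737/215040, -886620991/3440640, 39897932563/61931520, …
ICs: h(0) = 0, h′(0) = 3/2.

f: a_k = -3, -3, -3/2, -1/2, -1/8, -1/40, -1/240, -1/1680, -1/13440, -1/120960, …
g: a_k = 3, 9/2, -27/8, 81/16, -1215/128, 5103/256, -45927/1024, 216513/2048, -8444007/32768, 42220035/65536, …
h₀=f+g: left-lcm gives L₀, ord ≤ 2.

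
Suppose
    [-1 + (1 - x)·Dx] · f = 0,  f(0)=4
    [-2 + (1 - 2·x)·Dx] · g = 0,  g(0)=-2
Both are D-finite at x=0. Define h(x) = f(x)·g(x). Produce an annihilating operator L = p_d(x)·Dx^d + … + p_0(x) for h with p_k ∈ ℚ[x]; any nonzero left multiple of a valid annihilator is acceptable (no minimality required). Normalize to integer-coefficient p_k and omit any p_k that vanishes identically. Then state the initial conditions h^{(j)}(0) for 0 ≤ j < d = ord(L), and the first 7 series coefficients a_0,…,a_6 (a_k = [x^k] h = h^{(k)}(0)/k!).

L = (-3 + 4·x) + (1 - 3·x + 2·x^2)·Dx  (order 1).
h: a_k = -8, -24, -56, -120, -248, -504, -1016, …
ICs: h(0) = -8.

f: a_k = 4, 4, 4, 4, 4, 4, 4, …
g: a_k = -2, -4, -8, -16, -32, -64, -128, …
h₀=f·g: eliminate ⇒ L₀, order ≤ 1·1.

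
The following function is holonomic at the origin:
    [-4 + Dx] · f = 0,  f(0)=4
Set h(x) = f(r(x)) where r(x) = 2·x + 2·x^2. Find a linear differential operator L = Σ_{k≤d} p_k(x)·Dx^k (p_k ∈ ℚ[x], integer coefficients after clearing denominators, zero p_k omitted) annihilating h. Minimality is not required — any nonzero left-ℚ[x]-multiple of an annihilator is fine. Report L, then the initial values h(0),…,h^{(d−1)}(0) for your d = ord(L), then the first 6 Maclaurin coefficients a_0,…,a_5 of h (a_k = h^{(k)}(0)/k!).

f: a_k = 4, 16, 32, 128/3, 128/3, 512/15, …
Change of var in L_f (x↦r) gives L₀.
L = (-8 - 16·x) + Dx  (order 1).
h: a_k = 4, 32, 160, 1792/3, 5504/3, 72704/15, …
ICs: h(0) = 4.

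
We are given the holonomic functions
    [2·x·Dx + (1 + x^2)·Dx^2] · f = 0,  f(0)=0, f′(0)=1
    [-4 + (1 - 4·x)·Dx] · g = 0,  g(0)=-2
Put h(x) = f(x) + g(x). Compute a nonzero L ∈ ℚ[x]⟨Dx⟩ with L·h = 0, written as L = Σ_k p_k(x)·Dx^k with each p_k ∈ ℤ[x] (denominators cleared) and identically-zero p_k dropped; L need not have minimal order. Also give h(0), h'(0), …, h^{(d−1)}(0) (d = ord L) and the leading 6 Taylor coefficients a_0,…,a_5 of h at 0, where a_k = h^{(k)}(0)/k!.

f: a_k = 0, 1, 0, -1/3, 0, 1/5, …
g: a_k = -2, -8, -32, -128, -512, -2048, …
Sum ⇒ L₀ = lclm(L_f,L_g) in ℚ(x)⟨Dx⟩.
L = (8 - 128·x - 24·x^2)·Dx + (-49 + 8·x - 109·x^2 - 24·x^3)·Dx^2 + (4 - 15·x - 15·x^3 - 4·x^4)·Dx^3  (order 3).
h: a_k = -2, -7, -32, -385/3, -512, -10239/5, …
ICs: h(0) = -2, h′(0) = -7, h′′(0) = -64.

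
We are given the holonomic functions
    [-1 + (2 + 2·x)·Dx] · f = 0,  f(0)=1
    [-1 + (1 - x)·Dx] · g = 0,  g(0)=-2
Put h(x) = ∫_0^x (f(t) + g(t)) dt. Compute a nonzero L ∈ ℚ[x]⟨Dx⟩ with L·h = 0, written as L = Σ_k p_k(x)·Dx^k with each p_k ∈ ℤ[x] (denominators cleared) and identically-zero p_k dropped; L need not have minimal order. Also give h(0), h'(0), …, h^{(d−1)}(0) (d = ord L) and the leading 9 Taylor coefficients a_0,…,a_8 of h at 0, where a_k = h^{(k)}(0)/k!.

L = (5 + 3·x)·Dx + (-9 - 14·x - 9·x^2)·Dx^2 + (2 + 6·x - 2·x^2 - 6·x^3)·Dx^3  (order 3).
h: a_k = 0, -1, -3/4, -17/24, -31/64, -261/640, -505/1536, -2069/7168, -4063/16384, …
ICs: h(0) = 0, h′(0) = -1, h′′(0) = -3/2.

f: a_k = 1, 1/2, -1/8, 1/16, -5/128, 7/256, -21/1024, 33/2048, -429/32768, …
g: a_k = -2, -2, -2, -2, -2, -2, -2, -2, -2, …
h₀=f+g: left-lcm gives L₀, ord ≤ 2.
Integrate: L := L₀·Dx.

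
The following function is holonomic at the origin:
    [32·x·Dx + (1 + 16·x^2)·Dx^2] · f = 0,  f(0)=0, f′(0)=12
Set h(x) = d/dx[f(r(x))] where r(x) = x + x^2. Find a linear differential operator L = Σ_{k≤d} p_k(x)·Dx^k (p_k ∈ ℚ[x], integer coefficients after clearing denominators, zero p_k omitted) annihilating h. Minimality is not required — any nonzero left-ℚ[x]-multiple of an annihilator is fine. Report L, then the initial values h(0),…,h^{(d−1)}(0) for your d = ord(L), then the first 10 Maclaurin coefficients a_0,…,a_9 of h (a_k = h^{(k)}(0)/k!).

L = (-2 + 32·x + 128·x^2 + 192·x^3 + 96·x^4) + (1 + 2·x + 16·x^2 + 64·x^3 + 80·x^4 + 32·x^5)·Dx  (order 1).
h: a_k = 12, 24, -192, -768, 2112, 18048, -6144, -344064, -513024, 5412864, …
ICs: h(0) = 12.

f: a_k = 0, 12, 0, -64, 0, 3072/5, 0, -49152/7, 0, 262144/3, …
f∘r: x↦r, Dx↦Dx/r' in L_f ⇒ L₀.
h₀' ⇒ L via d/dx closure of L₀.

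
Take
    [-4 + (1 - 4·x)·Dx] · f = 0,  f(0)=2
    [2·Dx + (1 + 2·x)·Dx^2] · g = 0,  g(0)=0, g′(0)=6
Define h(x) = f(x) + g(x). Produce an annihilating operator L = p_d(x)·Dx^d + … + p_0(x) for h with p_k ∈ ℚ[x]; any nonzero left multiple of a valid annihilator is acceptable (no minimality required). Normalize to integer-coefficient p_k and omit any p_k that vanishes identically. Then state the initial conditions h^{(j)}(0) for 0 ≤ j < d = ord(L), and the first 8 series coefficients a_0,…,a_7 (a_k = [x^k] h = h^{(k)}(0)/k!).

L = (128 + 64·x)·Dx + (44 + 224·x + 128·x^2)·Dx^2 + (-5 + 6·x + 48·x^2 + 32·x^3)·Dx^3  (order 3).
h: a_k = 2, 14, 26, 136, 500, 10336/5, 8160, 229760/7, …
ICs: h(0) = 2, h′(0) = 14, h′′(0) = 52.

f: a_k = 2, 8, 32, 128, 512, 2048, 8192, 32768, …
g: a_k = 0, 6, -6, 8, -12, 96/5, -32, 384/7, …
L₀ := lclm(L_f,L_g); ord L₀ ≤ 1+2.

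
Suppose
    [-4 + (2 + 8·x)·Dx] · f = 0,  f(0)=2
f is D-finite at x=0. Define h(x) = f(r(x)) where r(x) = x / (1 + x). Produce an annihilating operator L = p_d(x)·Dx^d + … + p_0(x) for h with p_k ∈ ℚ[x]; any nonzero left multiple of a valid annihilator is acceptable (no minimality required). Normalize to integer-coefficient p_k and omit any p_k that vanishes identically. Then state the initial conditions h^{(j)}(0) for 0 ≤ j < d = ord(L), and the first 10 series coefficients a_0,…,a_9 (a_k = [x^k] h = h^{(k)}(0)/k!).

f: a_k = 2, 4, -4, 8, -20, 56, -168, 528, -1716, 5720, …
f∘r: x↦r, Dx↦Dx/r' in L_f ⇒ L₀.
L = -2 + (1 + 6·x + 5·x^2)·Dx  (order 1).
h: a_k = 2, 4, -8, 20, -60, 204, -752, 2924, -11800, 48940, …
ICs: h(0) = 2.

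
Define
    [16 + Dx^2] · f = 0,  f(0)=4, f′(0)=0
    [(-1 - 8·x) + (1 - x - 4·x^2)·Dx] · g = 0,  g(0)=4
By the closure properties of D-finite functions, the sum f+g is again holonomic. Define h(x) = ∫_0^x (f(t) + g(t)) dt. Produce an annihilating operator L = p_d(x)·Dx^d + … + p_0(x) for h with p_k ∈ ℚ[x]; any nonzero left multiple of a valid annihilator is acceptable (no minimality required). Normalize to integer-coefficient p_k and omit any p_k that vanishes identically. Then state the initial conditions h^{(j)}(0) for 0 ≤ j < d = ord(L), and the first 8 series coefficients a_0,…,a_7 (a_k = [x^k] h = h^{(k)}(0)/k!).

f: a_k = 4, 0, -32, 0, 128/3, 0, -1024/45, 0, …
g: a_k = 4, 4, 20, 36, 116, 260, 724, 1764, …
L₀ := lclm(L_f,L_g); ord L₀ ≤ 2+1.
h=∫₀ˣh₀: take L = L₀·Dx.
L = (-560 - 4608·x - 1664·x^2 - 6144·x^3 - 10240·x^4 - 16384·x^5)·Dx + (208 - 272·x - 896·x^2 + 1408·x^3 + 1536·x^4 - 6144·x^5 - 8192·x^6)·Dx^2 + (-35 - 288·x - 104·x^2 - 384·x^3 - 640·x^4 - 1024·x^5)·Dx^3 + (13 - 17·x - 56·x^2 + 88·x^3 + 96·x^4 - 384·x^5 - 512·x^6)·Dx^4  (order 4).
h: a_k = 0, 8, 2, -4, 9, 476/15, 130/3, 4508/45, …
ICs: h(0) = 0, h′(0) = 8, h′′(0) = 4, h′′′(0) = -24.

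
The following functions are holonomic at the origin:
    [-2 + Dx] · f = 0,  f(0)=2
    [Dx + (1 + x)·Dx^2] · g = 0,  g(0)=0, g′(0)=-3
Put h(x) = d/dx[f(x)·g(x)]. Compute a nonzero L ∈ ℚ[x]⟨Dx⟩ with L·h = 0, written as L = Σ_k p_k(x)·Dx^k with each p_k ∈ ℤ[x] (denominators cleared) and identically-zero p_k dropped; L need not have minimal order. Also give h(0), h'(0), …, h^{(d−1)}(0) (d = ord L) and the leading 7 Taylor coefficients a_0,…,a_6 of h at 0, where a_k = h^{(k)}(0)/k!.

f: a_k = 2, 4, 4, 8/3, 4/3, 8/15, 8/45, …
g: a_k = 0, -3, 3/2, -1, 3/4, -3/5, 1/2, …
L₀ := L_f ⊗_s L_g (sym. prod.), ord ≤ 2.
h=h₀': d/dx-closure on L₀ ⇒ L.
L = (4 + 8·x + 8·x^2) + (-4 - 10·x - 8·x^2)·Dx + (1 + 3·x + 2·x^2)·Dx^2  (order 2).
h: a_k = -6, -18, -24, -18, -11, -4, -34/15, …
ICs: h(0) = -6, h′(0) = -18.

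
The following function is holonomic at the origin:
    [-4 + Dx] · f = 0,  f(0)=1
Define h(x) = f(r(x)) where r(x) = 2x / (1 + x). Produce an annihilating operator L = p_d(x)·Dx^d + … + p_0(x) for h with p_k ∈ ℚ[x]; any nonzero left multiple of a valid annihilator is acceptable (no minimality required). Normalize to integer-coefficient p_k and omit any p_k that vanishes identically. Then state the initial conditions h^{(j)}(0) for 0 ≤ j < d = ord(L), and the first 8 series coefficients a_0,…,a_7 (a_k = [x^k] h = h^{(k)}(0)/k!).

L = -8 + (1 + 2·x + x^2)·Dx  (order 1).
h: a_k = 1, 8, 24, 88/3, 8/3, -88/5, 184/45, 3224/315, …
ICs: h(0) = 1.

f: a_k = 1, 4, 8, 32/3, 32/3, 128/15, 256/45, 1024/315, …
L₀ from L_f via x↦r, Dx↦r'^{-1}Dx.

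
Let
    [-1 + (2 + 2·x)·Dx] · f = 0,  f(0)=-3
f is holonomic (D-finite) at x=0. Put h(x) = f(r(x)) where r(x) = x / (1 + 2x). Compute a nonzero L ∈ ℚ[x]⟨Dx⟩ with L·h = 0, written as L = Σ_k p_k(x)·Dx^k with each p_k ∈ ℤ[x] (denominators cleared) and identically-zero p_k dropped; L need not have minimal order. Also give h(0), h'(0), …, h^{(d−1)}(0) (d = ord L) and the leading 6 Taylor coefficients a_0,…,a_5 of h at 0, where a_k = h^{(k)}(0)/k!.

f: a_k = -3, -3/2, 3/8, -3/16, 15/128, -21/256, …
h₀=f(r): pull back L_f along r ⇒ L₀.
L = -1 + (2 + 10·x + 12·x^2)·Dx  (order 1).
h: a_k = -3, -3/2, 27/8, -123/16, 2271/128, -10629/256, …
ICs: h(0) = -3.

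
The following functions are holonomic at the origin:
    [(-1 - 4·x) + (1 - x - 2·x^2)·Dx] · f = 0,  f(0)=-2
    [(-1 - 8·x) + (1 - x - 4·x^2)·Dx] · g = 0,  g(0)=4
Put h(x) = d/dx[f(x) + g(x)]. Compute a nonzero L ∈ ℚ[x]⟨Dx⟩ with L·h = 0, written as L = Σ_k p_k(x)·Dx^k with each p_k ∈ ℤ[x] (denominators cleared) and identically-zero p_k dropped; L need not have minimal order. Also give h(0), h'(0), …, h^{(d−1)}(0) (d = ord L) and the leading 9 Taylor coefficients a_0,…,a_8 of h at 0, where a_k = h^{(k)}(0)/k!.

f: a_k = -2, -2, -6, -10, -22, -42, -86, -170, -342, …
g: a_k = 4, 4, 20, 36, 116, 260, 724, 1764, 4660, …
Sum ⇒ L₀ = lclm(L_f,L_g) in ℚ(x)⟨Dx⟩.
h₀' ⇒ L via d/dx closure of L₀.
L = (-6 - 336·x - 480·x^2 - 1824·x^3 - 3864·x^4 - 6528·x^5 + 2304·x^6) + (6 + 66·x + 156·x^2 + 168·x^3 + 162·x^4 - 3768·x^5 - 3456·x^6 + 1536·x^7)·Dx + (-1 + 2·x - 13·x^2 - 28·x^3 + 222·x^4 + 134·x^5 - 612·x^6 - 320·x^7 + 192·x^8)·Dx^2  (order 2).
h: a_k = 2, 28, 78, 376, 1090, 3828, 11158, 34544, 99306, …
ICs: h(0) = 2, h′(0) = 28.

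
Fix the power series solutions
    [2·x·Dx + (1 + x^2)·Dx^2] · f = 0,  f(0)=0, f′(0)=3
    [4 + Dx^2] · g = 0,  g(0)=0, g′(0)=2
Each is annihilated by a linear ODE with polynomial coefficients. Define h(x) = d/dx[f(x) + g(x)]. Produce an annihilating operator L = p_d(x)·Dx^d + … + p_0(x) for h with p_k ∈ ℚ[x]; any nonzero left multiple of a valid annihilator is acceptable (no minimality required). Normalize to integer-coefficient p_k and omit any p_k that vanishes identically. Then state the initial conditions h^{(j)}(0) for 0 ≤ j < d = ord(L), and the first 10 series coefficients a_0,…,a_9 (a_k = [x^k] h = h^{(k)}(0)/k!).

L = (-32·x + 80·x^3 + 16·x^5) + (4 + 32·x^2 + 36·x^4 + 8·x^6)·Dx + (-8·x + 20·x^3 + 4·x^5)·Dx^2 + (1 + 8·x^2 + 9·x^4 + 2·x^6)·Dx^3  (order 3).
h: a_k = 5, 0, -7, 0, 13/3, 0, -143/45, 0, 949/315, 0, …
ICs: h(0) = 5, h′(0) = 0, h′′(0) = -14.

f: a_k = 0, 3, 0, -1, 0, 3/5, 0, -3/7, 0, 1/3, …
g: a_k = 0, 2, 0, -4/3, 0, 4/15, 0, -8/315, 0, 4/2835, …
f+g: L₀ = lclm(L_f,L_g), ord ≤ 2+2.
Derive L from L₀ (diff closure).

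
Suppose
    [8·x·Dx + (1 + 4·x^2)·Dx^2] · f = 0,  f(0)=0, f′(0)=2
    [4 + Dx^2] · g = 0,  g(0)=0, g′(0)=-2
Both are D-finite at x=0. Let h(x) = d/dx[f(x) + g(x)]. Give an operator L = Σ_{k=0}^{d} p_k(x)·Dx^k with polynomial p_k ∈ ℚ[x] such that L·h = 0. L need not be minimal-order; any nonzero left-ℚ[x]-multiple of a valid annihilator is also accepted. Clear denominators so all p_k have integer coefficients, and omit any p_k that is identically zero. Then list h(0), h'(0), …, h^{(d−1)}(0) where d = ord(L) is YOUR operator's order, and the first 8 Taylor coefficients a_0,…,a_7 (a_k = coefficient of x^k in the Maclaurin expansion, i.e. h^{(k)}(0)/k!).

f: a_k = 0, 2, 0, -8/3, 0, 32/5, 0, -128/7, …
g: a_k = 0, -2, 0, 4/3, 0, -4/15, 0, 8/315, …
Sum ⇒ L₀ = lclm(L_f,L_g) in ℚ(x)⟨Dx⟩.
h=h₀': d/dx-closure on L₀ ⇒ L.
L = (-352·x + 1792·x^3 + 512·x^5) + (-4 + 112·x^2 + 576·x^4 + 256·x^6)·Dx + (-88·x + 448·x^3 + 128·x^5)·Dx^2 + (-1 + 28·x^2 + 144·x^4 + 64·x^6)·Dx^3  (order 3).
h: a_k = 0, 0, -4, 0, 92/3, 0, -5752/45, 0, …
ICs: h(0) = 0, h′(0) = 0, h′′(0) = -8.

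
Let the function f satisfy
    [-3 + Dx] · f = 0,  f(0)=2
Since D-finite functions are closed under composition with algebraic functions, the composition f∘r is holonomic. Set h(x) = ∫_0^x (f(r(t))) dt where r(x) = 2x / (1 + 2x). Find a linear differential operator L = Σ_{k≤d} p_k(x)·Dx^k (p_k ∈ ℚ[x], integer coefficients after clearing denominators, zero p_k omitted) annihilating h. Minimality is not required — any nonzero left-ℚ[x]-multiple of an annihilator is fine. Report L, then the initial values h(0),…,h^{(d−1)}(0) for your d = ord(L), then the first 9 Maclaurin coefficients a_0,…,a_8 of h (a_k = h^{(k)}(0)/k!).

f: a_k = 2, 6, 9, 9, 27/4, 81/20, 81/40, 243/280, 729/2240, …
Change of var in L_f (x↦r) gives L₀.
h=∫h₀ ⇒ L = L₀·Dx.
L = -6·Dx + (1 + 4·x + 4·x^2)·Dx^2  (order 2).
h: a_k = 0, 2, 6, 4, -6, 12/5, 28/5, -552/35, 822/35, …
ICs: h(0) = 0, h′(0) = 2.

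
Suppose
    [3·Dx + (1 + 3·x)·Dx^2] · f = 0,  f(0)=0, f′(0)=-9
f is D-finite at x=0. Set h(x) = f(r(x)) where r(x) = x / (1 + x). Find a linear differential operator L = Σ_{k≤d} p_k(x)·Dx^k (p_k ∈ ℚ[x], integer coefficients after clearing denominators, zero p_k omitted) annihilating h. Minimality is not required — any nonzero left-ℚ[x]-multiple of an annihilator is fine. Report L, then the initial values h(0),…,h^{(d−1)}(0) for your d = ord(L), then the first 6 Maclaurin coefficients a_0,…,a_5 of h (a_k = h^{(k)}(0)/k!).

f: a_k = 0, -9, 27/2, -27, 243/4, -729/5, …
Substitute x→r, Dx→(1/r')Dx; clear ⇒ L₀.
L = (5 + 8·x)·Dx + (1 + 5·x + 4·x^2)·Dx^2  (order 2).
h: a_k = 0, -9, 45/2, -63, 765/4, -3069/5, …
ICs: h(0) = 0, h′(0) = -9.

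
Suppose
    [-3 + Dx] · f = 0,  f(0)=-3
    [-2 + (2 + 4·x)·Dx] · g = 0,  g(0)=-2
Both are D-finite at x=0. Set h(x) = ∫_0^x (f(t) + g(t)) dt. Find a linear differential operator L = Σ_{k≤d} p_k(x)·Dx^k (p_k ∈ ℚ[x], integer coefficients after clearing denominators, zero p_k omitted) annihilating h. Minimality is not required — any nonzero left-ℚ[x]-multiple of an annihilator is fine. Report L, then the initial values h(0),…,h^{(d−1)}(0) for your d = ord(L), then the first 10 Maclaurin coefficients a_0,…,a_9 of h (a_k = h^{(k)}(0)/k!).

f: a_k = -3, -9, -27/2, -27/2, -81/8, -243/40, -243/80, -729/560, -2187/4480, -729/4480, …
g: a_k = -2, -2, 1, -1, 5/4, -7/4, 21/8, -33/8, 429/64, -715/64, …
Sum ⇒ L₀ = lclm(L_f,L_g) in ℚ(x)⟨Dx⟩.
h=∫₀ˣh₀: take L = L₀·Dx.
L = (12 + 18·x)·Dx + (-10 - 36·x - 36·x^2)·Dx^2 + (2 + 10·x + 12·x^2)·Dx^3  (order 3).
h: a_k = 0, -5, -11/2, -25/6, -29/8, -71/40, -313/240, -33/560, -3039/4480, 9281/13440, …
ICs: h(0) = 0, h′(0) = -5, h′′(0) = -11.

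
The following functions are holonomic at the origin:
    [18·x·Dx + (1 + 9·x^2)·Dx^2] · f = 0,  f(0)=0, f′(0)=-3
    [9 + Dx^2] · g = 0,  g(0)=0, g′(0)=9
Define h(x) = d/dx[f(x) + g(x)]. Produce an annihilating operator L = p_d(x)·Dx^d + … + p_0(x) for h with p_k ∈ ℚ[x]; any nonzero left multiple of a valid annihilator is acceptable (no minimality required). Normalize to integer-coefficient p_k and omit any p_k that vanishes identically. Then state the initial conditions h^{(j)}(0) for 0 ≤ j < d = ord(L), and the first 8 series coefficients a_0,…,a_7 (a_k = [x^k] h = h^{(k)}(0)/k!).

L = (-1782·x + 20412·x^3 + 13122·x^5) + (-9 + 567·x^2 + 6561·x^4 + 6561·x^6)·Dx + (-198·x + 2268·x^3 + 1458·x^5)·Dx^2 + (-1 + 63·x^2 + 729·x^4 + 729·x^6)·Dx^3  (order 3).
h: a_k = 6, 0, -27/2, 0, -1701/8, 0, 174231/80, 0, …
ICs: h(0) = 6, h′(0) = 0, h′′(0) = -27.

f: a_k = 0, -3, 0, 9, 0, -243/5, 0, 2187/7, …
g: a_k = 0, 9, 0, -27/2, 0, 243/40, 0, -729/560, …
L₀ := lclm(L_f,L_g); ord L₀ ≤ 2+2.
Derive L from L₀ (diff closure).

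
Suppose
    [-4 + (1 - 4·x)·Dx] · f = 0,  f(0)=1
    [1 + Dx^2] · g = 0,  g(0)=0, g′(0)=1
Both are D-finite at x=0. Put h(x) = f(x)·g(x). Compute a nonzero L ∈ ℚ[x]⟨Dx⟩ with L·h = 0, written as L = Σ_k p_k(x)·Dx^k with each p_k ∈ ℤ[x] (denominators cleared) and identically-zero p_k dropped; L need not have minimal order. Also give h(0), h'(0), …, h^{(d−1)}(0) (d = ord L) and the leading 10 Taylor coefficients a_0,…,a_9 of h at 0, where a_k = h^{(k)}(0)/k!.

f: a_k = 1, 4, 16, 64, 256, 1024, 4096, 16384, 65536, 262144, …
g: a_k = 0, 1, 0, -1/6, 0, 1/120, 0, -1/5040, 0, 1/362880, …
Sym-product of L_f,L_g gives L₀ (≤ ord 2).
L = (-1 + 4·x) + 8·Dx + (-1 + 4·x)·Dx^2  (order 2).
h: a_k = 0, 1, 4, 95/6, 190/3, 30401/120, 30401/30, 20429471/5040, 20429471/1260, 23534750593/362880, …
ICs: h(0) = 0, h′(0) = 1.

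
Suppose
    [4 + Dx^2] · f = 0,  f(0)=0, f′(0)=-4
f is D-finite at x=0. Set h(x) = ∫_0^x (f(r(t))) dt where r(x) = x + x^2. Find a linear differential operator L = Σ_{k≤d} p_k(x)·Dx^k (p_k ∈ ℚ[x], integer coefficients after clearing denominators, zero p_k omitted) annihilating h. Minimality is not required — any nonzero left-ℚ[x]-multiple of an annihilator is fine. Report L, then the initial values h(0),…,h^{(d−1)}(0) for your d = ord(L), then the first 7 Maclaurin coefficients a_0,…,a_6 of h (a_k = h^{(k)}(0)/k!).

L = (4 + 24·x + 48·x^2 + 32·x^3)·Dx - 2·Dx^2 + (1 + 2·x)·Dx^3  (order 3).
h: a_k = 0, 0, -2, -4/3, 2/3, 8/5, 56/45, …
ICs: h(0) = 0, h′(0) = 0, h′′(0) = -4.

f: a_k = 0, -4, 0, 8/3, 0, -8/15, 0, …
Change of var in L_f (x↦r) gives L₀.
Integrate: L := L₀·Dx.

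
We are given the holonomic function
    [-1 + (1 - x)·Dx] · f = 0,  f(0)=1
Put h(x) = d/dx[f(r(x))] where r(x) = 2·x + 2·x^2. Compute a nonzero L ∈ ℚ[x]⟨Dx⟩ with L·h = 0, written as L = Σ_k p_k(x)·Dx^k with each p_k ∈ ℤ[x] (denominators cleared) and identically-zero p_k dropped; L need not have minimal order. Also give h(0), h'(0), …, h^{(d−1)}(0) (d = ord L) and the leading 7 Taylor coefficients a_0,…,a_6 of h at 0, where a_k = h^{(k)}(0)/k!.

f: a_k = 1, 1, 1, 1, 1, 1, 1, …
Change of var in L_f (x↦r) gives L₀.
Differentiate: ansatz ord ≤ ord L₀ ⇒ L.
L = (6 + 12·x + 12·x^2) + (-1 + 6·x^2 + 4·x^3)·Dx  (order 1).
h: a_k = 2, 12, 48, 176, 600, 1968, 6272, …
ICs: h(0) = 2.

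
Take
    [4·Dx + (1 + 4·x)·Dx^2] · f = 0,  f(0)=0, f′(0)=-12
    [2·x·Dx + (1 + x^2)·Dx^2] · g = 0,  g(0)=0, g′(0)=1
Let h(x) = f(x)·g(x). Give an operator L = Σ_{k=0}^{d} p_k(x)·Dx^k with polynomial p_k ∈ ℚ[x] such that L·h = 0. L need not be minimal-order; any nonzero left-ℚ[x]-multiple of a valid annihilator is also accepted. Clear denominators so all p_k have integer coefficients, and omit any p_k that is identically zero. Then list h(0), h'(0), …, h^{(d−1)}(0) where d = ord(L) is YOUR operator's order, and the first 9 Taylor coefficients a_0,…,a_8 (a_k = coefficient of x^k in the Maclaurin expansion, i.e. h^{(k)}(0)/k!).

f: a_k = 0, -12, 24, -64, 192, -3072/5, 2048, -49152/7, 24576, …
g: a_k = 0, 1, 0, -1/3, 0, 1/5, 0, -1/7, 0, …
Sym-product of L_f,L_g gives L₀ (≤ ord 4).
L = (144 + 896·x + 560·x^2 + 2304·x^3 + 1920·x^4 + 3328·x^5 + 256·x^7)·Dx + (132 + 304·x + 2252·x^2 + 4144·x^3 + 8896·x^4 + 5952·x^5 + 8960·x^6 + 192·x^7 + 896·x^8)·Dx^2 + (72 + 376·x + 912·x^2 + 2808·x^3 + 3720·x^4 + 6288·x^5 + 3072·x^6 + 4368·x^7 + 192·x^8 + 512·x^9)·Dx^3 + (5 + 48·x + 178·x^2 + 416·x^3 + 729·x^4 + 720·x^5 + 1008·x^6 + 384·x^7 + 516·x^8 + 32·x^9 + 64·x^10)·Dx^4  (order 4).
h: a_k = 0, 0, -12, 24, -60, 184, -8932/15, 9944/5, -6828, …
ICs: h(0) = 0, h′(0) = 0, h′′(0) = -24, h′′′(0) = 144.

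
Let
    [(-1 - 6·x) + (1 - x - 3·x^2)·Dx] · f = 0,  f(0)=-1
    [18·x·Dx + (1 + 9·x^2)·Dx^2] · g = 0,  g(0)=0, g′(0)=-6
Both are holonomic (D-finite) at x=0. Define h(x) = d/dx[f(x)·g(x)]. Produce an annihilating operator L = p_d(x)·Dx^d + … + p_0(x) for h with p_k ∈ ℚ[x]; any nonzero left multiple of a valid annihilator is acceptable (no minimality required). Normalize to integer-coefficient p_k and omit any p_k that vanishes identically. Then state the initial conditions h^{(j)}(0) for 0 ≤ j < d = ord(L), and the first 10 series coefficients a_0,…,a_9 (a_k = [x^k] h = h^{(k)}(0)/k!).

L = (-6 + 1134·x^2 + 1944·x^3 + 8748·x^4) + (6 + 42·x + 54·x^2 + 270·x^3 + 1944·x^4 + 5832·x^5)·Dx + (-1 - 2·x - 30·x^2 + 18·x^3 - 108·x^4 + 324·x^5 + 729·x^6)·Dx^2  (order 2).
h: a_k = 6, 12, 18, 96, 696, 6336/5, 138/5, 178512/35, 1582362/35, 69360, …
ICs: h(0) = 6, h′(0) = 12.

f: a_k = -1, -1, -4, -7, -19, -40, -97, -217, -508, -1159, …
g: a_k = 0, -6, 0, 18, 0, -486/5, 0, 4374/7, 0, -4374, …
Product ⇒ symmetric product L₀, ord ≤ 2.
Differentiate: ansatz ord ≤ ord L₀ ⇒ L.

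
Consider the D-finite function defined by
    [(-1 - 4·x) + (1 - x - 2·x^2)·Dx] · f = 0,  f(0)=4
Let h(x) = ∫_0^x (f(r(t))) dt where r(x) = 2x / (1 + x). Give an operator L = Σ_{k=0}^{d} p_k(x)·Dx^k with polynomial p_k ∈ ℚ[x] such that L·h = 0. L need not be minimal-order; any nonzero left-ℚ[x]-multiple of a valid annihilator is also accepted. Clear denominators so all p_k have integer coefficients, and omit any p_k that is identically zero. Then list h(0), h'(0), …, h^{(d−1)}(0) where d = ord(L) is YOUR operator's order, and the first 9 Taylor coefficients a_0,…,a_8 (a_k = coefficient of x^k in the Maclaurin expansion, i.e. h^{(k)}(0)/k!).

f: a_k = 4, 4, 12, 20, 44, 84, 172, 340, 684, …
Change of var in L_f (x↦r) gives L₀.
Integrate: L := L₀·Dx.
L = (2 + 18·x)·Dx + (-1 - x + 9·x^2 + 9·x^3)·Dx^2  (order 2).
h: a_k = 0, 4, 4, 40/3, 18, 72, 108, 3240/7, 729, …
ICs: h(0) = 0, h′(0) = 4.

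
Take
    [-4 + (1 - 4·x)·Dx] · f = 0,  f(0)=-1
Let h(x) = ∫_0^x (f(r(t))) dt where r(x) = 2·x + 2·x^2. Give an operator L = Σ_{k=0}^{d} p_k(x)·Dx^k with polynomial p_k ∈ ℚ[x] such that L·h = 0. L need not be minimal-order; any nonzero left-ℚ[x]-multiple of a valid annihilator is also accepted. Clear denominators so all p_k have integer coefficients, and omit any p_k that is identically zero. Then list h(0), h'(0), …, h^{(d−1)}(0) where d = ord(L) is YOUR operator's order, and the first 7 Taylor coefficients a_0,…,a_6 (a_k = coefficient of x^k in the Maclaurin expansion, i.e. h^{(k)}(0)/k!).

f: a_k = -1, -4, -16, -64, -256, -1024, -4096, …
L₀ from L_f via x↦r, Dx↦r'^{-1}Dx.
∫: right-multiply L₀ by Dx.
L = (8 + 16·x)·Dx + (-1 + 8·x + 8·x^2)·Dx^2  (order 2).
h: a_k = 0, -1, -4, -24, -160, -5696/5, -8448, …
ICs: h(0) = 0, h′(0) = -1.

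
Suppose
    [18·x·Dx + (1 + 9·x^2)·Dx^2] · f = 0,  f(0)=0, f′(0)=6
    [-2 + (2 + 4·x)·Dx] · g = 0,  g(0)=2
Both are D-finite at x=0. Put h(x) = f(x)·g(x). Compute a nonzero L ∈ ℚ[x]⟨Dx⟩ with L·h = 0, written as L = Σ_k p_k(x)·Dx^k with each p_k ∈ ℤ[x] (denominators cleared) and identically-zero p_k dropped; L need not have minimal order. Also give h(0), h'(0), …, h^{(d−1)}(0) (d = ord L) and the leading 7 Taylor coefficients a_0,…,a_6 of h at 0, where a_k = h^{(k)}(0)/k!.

L = (3 - 18·x - 9·x^2) + (-2 + 14·x + 54·x^2 + 36·x^3)·Dx + (1 + 4·x + 13·x^2 + 36·x^3 + 36·x^4)·Dx^2  (order 2).
h: a_k = 0, 12, 12, -42, -30, 2049/10, 1869/10, …
ICs: h(0) = 0, h′(0) = 12.

f: a_k = 0, 6, 0, -18, 0, 486/5, 0, …
g: a_k = 2, 2, -1, 1, -5/4, 7/4, -21/8, …
Sym-product of L_f,L_g gives L₀ (≤ ord 2).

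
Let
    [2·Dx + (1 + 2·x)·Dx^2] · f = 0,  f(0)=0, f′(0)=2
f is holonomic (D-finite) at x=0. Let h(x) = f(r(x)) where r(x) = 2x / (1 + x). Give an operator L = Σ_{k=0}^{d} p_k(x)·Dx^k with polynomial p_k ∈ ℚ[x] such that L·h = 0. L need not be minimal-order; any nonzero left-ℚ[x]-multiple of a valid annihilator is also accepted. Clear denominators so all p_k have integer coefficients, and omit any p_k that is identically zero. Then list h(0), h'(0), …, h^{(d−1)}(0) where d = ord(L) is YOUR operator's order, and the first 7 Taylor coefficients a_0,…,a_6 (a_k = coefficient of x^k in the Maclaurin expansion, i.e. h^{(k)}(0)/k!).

f: a_k = 0, 2, -2, 8/3, -4, 32/5, -32/3, …
f∘r: x↦r, Dx↦Dx/r' in L_f ⇒ L₀.
L = (6 + 10·x)·Dx + (1 + 6·x + 5·x^2)·Dx^2  (order 2).
h: a_k = 0, 4, -12, 124/3, -156, 3124/5, -2604, …
ICs: h(0) = 0, h′(0) = 4.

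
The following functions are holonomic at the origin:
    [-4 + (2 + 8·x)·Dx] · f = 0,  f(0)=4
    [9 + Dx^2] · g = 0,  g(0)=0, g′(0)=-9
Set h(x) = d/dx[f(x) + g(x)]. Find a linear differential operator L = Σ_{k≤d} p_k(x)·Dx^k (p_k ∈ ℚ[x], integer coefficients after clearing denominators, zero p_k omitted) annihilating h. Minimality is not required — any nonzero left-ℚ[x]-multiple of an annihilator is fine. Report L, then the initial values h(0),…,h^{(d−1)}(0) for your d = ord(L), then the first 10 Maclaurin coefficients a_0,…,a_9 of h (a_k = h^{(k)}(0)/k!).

f: a_k = 4, 8, -8, 16, -40, 112, -336, 1056, -3432, 11440, …
g: a_k = 0, -9, 0, 27/2, 0, -243/40, 0, 729/560, 0, -729/4480, …
Sum ⇒ L₀ = lclm(L_f,L_g) in ℚ(x)⟨Dx⟩.
h=h₀': d/dx-closure on L₀ ⇒ L.
L = (-414 - 432·x - 864·x^2) + (-63 - 468·x - 1296·x^2 - 1728·x^3)·Dx + (-46 - 48·x - 96·x^2)·Dx^2 + (-7 - 52·x - 144·x^2 - 192·x^3)·Dx^3  (order 3).
h: a_k = -1, -16, 177/2, -160, 4237/8, -2016, 592089/80, -27456, 461254239/4480, -388960, …
ICs: h(0) = -1, h′(0) = -16, h′′(0) = 177.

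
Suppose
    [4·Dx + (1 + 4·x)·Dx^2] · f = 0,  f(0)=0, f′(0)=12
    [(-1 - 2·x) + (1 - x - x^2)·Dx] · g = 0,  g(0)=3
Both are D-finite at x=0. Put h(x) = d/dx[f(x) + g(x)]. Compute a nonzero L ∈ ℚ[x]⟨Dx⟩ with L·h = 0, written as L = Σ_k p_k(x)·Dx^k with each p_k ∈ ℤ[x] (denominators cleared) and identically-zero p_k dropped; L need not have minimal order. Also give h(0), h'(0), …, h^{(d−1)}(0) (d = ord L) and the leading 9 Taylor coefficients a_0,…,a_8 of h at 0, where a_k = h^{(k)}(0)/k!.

f: a_k = 0, 12, -24, 64, -192, 3072/5, -2048, 49152/7, -24576, …
g: a_k = 3, 3, 6, 9, 15, 24, 39, 63, 102, …
f+g: L₀ = lclm(L_f,L_g), ord ≤ 2+1.
Differentiate: ansatz ord ≤ ord L₀ ⇒ L.
L = (-100 - 272·x - 392·x^2 - 144·x^3 - 96·x^4) + (7 - 96·x - 434·x^2 - 540·x^3 - 304·x^4 - 160·x^5)·Dx + (4 + 25·x + 28·x^2 - 46·x^3 - 73·x^4 - 76·x^5 - 32·x^6)·Dx^2  (order 2).
h: a_k = 15, -36, 219, -708, 3192, -12054, 49593, -195792, 787917, …
ICs: h(0) = 15, h′(0) = -36.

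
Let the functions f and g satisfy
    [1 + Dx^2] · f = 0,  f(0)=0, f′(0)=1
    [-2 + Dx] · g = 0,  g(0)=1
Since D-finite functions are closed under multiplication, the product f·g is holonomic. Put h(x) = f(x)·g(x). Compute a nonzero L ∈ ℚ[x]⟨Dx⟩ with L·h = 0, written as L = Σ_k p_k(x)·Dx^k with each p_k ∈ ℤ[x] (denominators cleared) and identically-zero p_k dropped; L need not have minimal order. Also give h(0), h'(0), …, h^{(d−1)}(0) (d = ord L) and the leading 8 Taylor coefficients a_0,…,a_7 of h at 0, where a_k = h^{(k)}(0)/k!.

f: a_k = 0, 1, 0, -1/6, 0, 1/120, 0, -1/5040, …
g: a_k = 1, 2, 2, 4/3, 2/3, 4/15, 4/45, 8/315, …
L₀ := L_f ⊗_s L_g (sym. prod.), ord ≤ 2.
L = 5 - 4·Dx + Dx^2  (order 2).
h: a_k = 0, 1, 2, 11/6, 1, 41/120, 11/180, -29/5040, …
ICs: h(0) = 0, h′(0) = 1.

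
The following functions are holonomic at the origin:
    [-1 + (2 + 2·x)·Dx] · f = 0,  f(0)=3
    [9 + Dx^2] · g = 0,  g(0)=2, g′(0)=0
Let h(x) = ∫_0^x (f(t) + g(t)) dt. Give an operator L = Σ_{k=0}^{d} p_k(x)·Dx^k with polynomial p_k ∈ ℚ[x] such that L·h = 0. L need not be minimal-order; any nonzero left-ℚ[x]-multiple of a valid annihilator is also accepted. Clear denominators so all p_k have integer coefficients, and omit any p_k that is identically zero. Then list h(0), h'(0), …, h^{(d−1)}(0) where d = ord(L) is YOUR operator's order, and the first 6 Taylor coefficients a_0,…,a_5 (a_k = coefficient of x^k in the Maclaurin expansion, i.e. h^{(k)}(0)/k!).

L = (-351 - 648·x - 324·x^2)·Dx + (630 + 1926·x + 1944·x^2 + 648·x^3)·Dx^2 + (-39 - 72·x - 36·x^2)·Dx^3 + (70 + 214·x + 216·x^2 + 72·x^3)·Dx^4  (order 4).
h: a_k = 0, 5, 3/4, -25/8, 3/64, 849/640, …
ICs: h(0) = 0, h′(0) = 5, h′′(0) = 3/2, h′′′(0) = -75/4.

f: a_k = 3, 3/2, -3/8, 3/16, -15/128, 21/256, …
g: a_k = 2, 0, -9, 0, 27/4, 0, …
Sum ⇒ L₀ = lclm(L_f,L_g) in ℚ(x)⟨Dx⟩.
h=∫₀ˣh₀: take L = L₀·Dx.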